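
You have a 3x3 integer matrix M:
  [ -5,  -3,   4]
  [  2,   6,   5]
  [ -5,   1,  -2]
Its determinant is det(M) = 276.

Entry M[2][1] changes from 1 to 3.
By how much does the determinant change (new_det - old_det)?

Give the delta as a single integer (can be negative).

Answer: 66

Derivation:
Cofactor C_21 = 33
Entry delta = 3 - 1 = 2
Det delta = entry_delta * cofactor = 2 * 33 = 66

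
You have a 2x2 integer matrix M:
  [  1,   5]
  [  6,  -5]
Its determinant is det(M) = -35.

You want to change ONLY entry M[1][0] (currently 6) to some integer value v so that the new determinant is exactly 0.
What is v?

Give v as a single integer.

det is linear in entry M[1][0]: det = old_det + (v - 6) * C_10
Cofactor C_10 = -5
Want det = 0: -35 + (v - 6) * -5 = 0
  (v - 6) = 35 / -5 = -7
  v = 6 + (-7) = -1

Answer: -1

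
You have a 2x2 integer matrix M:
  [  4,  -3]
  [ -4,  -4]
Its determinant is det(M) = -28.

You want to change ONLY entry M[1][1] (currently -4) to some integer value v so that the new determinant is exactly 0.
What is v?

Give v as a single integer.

Answer: 3

Derivation:
det is linear in entry M[1][1]: det = old_det + (v - -4) * C_11
Cofactor C_11 = 4
Want det = 0: -28 + (v - -4) * 4 = 0
  (v - -4) = 28 / 4 = 7
  v = -4 + (7) = 3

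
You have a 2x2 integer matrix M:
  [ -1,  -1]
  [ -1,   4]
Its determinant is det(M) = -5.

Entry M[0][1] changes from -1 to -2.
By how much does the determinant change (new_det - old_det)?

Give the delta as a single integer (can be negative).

Cofactor C_01 = 1
Entry delta = -2 - -1 = -1
Det delta = entry_delta * cofactor = -1 * 1 = -1

Answer: -1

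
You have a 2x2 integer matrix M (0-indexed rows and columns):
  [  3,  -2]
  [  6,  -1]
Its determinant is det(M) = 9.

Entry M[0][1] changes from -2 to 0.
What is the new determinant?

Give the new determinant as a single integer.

det is linear in row 0: changing M[0][1] by delta changes det by delta * cofactor(0,1).
Cofactor C_01 = (-1)^(0+1) * minor(0,1) = -6
Entry delta = 0 - -2 = 2
Det delta = 2 * -6 = -12
New det = 9 + -12 = -3

Answer: -3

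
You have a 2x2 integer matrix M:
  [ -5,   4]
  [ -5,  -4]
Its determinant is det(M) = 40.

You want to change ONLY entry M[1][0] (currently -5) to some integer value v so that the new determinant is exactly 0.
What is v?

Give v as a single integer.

det is linear in entry M[1][0]: det = old_det + (v - -5) * C_10
Cofactor C_10 = -4
Want det = 0: 40 + (v - -5) * -4 = 0
  (v - -5) = -40 / -4 = 10
  v = -5 + (10) = 5

Answer: 5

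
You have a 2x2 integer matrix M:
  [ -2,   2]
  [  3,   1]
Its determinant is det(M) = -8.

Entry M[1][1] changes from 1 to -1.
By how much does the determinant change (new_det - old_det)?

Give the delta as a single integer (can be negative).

Cofactor C_11 = -2
Entry delta = -1 - 1 = -2
Det delta = entry_delta * cofactor = -2 * -2 = 4

Answer: 4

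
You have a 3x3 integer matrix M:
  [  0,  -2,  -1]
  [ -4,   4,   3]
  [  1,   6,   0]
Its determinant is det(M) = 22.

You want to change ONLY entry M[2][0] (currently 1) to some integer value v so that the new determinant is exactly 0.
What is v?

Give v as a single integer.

det is linear in entry M[2][0]: det = old_det + (v - 1) * C_20
Cofactor C_20 = -2
Want det = 0: 22 + (v - 1) * -2 = 0
  (v - 1) = -22 / -2 = 11
  v = 1 + (11) = 12

Answer: 12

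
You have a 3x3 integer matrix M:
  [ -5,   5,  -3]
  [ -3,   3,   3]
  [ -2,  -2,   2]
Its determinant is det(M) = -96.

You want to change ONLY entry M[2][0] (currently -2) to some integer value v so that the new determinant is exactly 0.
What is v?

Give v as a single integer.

det is linear in entry M[2][0]: det = old_det + (v - -2) * C_20
Cofactor C_20 = 24
Want det = 0: -96 + (v - -2) * 24 = 0
  (v - -2) = 96 / 24 = 4
  v = -2 + (4) = 2

Answer: 2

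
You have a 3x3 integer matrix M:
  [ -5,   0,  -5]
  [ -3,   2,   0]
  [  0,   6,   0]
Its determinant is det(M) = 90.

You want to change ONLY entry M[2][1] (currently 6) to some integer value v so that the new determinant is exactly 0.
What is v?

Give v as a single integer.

Answer: 0

Derivation:
det is linear in entry M[2][1]: det = old_det + (v - 6) * C_21
Cofactor C_21 = 15
Want det = 0: 90 + (v - 6) * 15 = 0
  (v - 6) = -90 / 15 = -6
  v = 6 + (-6) = 0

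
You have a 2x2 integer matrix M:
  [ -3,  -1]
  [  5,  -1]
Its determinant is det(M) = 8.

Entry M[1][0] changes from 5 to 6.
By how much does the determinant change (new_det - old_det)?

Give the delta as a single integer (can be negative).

Answer: 1

Derivation:
Cofactor C_10 = 1
Entry delta = 6 - 5 = 1
Det delta = entry_delta * cofactor = 1 * 1 = 1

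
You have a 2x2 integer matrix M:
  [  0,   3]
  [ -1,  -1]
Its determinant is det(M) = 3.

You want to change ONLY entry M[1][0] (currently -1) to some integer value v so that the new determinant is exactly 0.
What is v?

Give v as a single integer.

det is linear in entry M[1][0]: det = old_det + (v - -1) * C_10
Cofactor C_10 = -3
Want det = 0: 3 + (v - -1) * -3 = 0
  (v - -1) = -3 / -3 = 1
  v = -1 + (1) = 0

Answer: 0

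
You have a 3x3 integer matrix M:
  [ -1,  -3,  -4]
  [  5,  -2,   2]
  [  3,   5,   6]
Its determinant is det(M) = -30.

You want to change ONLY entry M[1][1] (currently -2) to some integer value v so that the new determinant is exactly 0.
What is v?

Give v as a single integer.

Answer: 3

Derivation:
det is linear in entry M[1][1]: det = old_det + (v - -2) * C_11
Cofactor C_11 = 6
Want det = 0: -30 + (v - -2) * 6 = 0
  (v - -2) = 30 / 6 = 5
  v = -2 + (5) = 3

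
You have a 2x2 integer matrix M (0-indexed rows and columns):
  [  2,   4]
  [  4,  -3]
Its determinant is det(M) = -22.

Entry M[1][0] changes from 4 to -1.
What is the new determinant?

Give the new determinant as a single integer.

det is linear in row 1: changing M[1][0] by delta changes det by delta * cofactor(1,0).
Cofactor C_10 = (-1)^(1+0) * minor(1,0) = -4
Entry delta = -1 - 4 = -5
Det delta = -5 * -4 = 20
New det = -22 + 20 = -2

Answer: -2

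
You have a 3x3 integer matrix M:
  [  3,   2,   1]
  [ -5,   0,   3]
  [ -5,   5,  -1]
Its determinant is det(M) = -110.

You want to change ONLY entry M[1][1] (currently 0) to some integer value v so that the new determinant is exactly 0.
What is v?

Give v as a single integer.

Answer: 55

Derivation:
det is linear in entry M[1][1]: det = old_det + (v - 0) * C_11
Cofactor C_11 = 2
Want det = 0: -110 + (v - 0) * 2 = 0
  (v - 0) = 110 / 2 = 55
  v = 0 + (55) = 55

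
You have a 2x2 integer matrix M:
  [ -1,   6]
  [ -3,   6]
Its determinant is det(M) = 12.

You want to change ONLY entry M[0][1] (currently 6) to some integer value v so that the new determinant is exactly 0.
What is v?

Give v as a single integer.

Answer: 2

Derivation:
det is linear in entry M[0][1]: det = old_det + (v - 6) * C_01
Cofactor C_01 = 3
Want det = 0: 12 + (v - 6) * 3 = 0
  (v - 6) = -12 / 3 = -4
  v = 6 + (-4) = 2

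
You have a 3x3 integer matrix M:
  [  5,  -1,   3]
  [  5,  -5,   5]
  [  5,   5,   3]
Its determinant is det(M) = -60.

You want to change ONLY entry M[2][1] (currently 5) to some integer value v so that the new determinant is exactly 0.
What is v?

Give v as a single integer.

det is linear in entry M[2][1]: det = old_det + (v - 5) * C_21
Cofactor C_21 = -10
Want det = 0: -60 + (v - 5) * -10 = 0
  (v - 5) = 60 / -10 = -6
  v = 5 + (-6) = -1

Answer: -1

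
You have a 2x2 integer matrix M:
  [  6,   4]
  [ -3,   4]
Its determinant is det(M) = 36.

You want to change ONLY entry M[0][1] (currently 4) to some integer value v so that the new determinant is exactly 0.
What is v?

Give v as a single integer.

det is linear in entry M[0][1]: det = old_det + (v - 4) * C_01
Cofactor C_01 = 3
Want det = 0: 36 + (v - 4) * 3 = 0
  (v - 4) = -36 / 3 = -12
  v = 4 + (-12) = -8

Answer: -8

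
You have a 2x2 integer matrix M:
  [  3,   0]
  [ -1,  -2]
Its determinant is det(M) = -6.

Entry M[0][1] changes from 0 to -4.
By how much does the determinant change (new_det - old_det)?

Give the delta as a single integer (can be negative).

Answer: -4

Derivation:
Cofactor C_01 = 1
Entry delta = -4 - 0 = -4
Det delta = entry_delta * cofactor = -4 * 1 = -4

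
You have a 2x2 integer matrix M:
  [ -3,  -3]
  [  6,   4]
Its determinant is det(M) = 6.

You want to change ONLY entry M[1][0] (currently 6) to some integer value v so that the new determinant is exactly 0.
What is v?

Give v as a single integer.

Answer: 4

Derivation:
det is linear in entry M[1][0]: det = old_det + (v - 6) * C_10
Cofactor C_10 = 3
Want det = 0: 6 + (v - 6) * 3 = 0
  (v - 6) = -6 / 3 = -2
  v = 6 + (-2) = 4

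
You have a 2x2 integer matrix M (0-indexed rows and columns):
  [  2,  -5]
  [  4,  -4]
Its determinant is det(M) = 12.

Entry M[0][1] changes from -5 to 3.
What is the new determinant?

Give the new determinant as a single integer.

Answer: -20

Derivation:
det is linear in row 0: changing M[0][1] by delta changes det by delta * cofactor(0,1).
Cofactor C_01 = (-1)^(0+1) * minor(0,1) = -4
Entry delta = 3 - -5 = 8
Det delta = 8 * -4 = -32
New det = 12 + -32 = -20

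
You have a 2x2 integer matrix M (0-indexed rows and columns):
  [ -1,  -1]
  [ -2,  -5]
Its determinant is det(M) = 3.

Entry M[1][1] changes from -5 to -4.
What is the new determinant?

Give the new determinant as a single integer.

Answer: 2

Derivation:
det is linear in row 1: changing M[1][1] by delta changes det by delta * cofactor(1,1).
Cofactor C_11 = (-1)^(1+1) * minor(1,1) = -1
Entry delta = -4 - -5 = 1
Det delta = 1 * -1 = -1
New det = 3 + -1 = 2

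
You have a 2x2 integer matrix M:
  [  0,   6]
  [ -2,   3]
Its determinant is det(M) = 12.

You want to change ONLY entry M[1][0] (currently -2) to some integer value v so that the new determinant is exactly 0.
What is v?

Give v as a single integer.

Answer: 0

Derivation:
det is linear in entry M[1][0]: det = old_det + (v - -2) * C_10
Cofactor C_10 = -6
Want det = 0: 12 + (v - -2) * -6 = 0
  (v - -2) = -12 / -6 = 2
  v = -2 + (2) = 0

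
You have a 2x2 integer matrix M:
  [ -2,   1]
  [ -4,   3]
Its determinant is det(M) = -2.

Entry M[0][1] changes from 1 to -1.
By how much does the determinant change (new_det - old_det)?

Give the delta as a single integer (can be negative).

Cofactor C_01 = 4
Entry delta = -1 - 1 = -2
Det delta = entry_delta * cofactor = -2 * 4 = -8

Answer: -8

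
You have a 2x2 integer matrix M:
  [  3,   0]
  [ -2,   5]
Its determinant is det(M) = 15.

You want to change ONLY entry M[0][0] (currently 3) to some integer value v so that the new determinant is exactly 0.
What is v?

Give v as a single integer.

det is linear in entry M[0][0]: det = old_det + (v - 3) * C_00
Cofactor C_00 = 5
Want det = 0: 15 + (v - 3) * 5 = 0
  (v - 3) = -15 / 5 = -3
  v = 3 + (-3) = 0

Answer: 0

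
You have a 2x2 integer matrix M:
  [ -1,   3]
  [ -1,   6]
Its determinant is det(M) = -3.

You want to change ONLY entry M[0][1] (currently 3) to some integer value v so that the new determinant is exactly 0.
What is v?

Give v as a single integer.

det is linear in entry M[0][1]: det = old_det + (v - 3) * C_01
Cofactor C_01 = 1
Want det = 0: -3 + (v - 3) * 1 = 0
  (v - 3) = 3 / 1 = 3
  v = 3 + (3) = 6

Answer: 6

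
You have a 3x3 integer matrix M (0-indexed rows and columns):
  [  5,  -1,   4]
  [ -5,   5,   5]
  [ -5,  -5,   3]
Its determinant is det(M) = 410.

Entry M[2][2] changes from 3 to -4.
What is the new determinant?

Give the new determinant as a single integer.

Answer: 270

Derivation:
det is linear in row 2: changing M[2][2] by delta changes det by delta * cofactor(2,2).
Cofactor C_22 = (-1)^(2+2) * minor(2,2) = 20
Entry delta = -4 - 3 = -7
Det delta = -7 * 20 = -140
New det = 410 + -140 = 270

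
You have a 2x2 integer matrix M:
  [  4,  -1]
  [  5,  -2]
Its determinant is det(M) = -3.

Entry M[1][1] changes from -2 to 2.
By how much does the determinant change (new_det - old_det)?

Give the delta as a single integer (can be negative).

Answer: 16

Derivation:
Cofactor C_11 = 4
Entry delta = 2 - -2 = 4
Det delta = entry_delta * cofactor = 4 * 4 = 16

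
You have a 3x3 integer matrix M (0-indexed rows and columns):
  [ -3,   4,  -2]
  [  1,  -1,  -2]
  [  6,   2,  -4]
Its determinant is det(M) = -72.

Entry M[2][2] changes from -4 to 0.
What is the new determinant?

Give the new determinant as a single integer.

det is linear in row 2: changing M[2][2] by delta changes det by delta * cofactor(2,2).
Cofactor C_22 = (-1)^(2+2) * minor(2,2) = -1
Entry delta = 0 - -4 = 4
Det delta = 4 * -1 = -4
New det = -72 + -4 = -76

Answer: -76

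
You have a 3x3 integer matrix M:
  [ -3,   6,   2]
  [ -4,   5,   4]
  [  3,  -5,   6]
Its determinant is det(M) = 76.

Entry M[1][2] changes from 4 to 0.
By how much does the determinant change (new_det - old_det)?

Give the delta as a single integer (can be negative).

Answer: -12

Derivation:
Cofactor C_12 = 3
Entry delta = 0 - 4 = -4
Det delta = entry_delta * cofactor = -4 * 3 = -12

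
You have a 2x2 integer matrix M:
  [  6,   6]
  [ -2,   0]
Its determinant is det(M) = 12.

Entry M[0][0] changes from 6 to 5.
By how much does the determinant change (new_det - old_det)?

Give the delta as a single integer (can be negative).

Answer: 0

Derivation:
Cofactor C_00 = 0
Entry delta = 5 - 6 = -1
Det delta = entry_delta * cofactor = -1 * 0 = 0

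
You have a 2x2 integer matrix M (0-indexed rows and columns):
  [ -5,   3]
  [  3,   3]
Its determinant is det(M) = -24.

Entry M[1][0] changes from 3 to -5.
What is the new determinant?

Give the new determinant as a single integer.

Answer: 0

Derivation:
det is linear in row 1: changing M[1][0] by delta changes det by delta * cofactor(1,0).
Cofactor C_10 = (-1)^(1+0) * minor(1,0) = -3
Entry delta = -5 - 3 = -8
Det delta = -8 * -3 = 24
New det = -24 + 24 = 0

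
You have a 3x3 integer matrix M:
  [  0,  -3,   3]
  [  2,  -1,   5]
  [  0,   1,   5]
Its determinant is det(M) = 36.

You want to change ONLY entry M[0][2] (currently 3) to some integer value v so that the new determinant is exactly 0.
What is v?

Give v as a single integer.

det is linear in entry M[0][2]: det = old_det + (v - 3) * C_02
Cofactor C_02 = 2
Want det = 0: 36 + (v - 3) * 2 = 0
  (v - 3) = -36 / 2 = -18
  v = 3 + (-18) = -15

Answer: -15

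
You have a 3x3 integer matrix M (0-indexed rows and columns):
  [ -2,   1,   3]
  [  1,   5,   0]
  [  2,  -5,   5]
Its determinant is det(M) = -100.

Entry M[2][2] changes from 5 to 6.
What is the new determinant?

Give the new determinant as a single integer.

det is linear in row 2: changing M[2][2] by delta changes det by delta * cofactor(2,2).
Cofactor C_22 = (-1)^(2+2) * minor(2,2) = -11
Entry delta = 6 - 5 = 1
Det delta = 1 * -11 = -11
New det = -100 + -11 = -111

Answer: -111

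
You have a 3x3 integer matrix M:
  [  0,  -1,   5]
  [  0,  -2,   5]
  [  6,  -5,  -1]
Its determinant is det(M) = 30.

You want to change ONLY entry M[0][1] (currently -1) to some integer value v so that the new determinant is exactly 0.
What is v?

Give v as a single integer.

Answer: -2

Derivation:
det is linear in entry M[0][1]: det = old_det + (v - -1) * C_01
Cofactor C_01 = 30
Want det = 0: 30 + (v - -1) * 30 = 0
  (v - -1) = -30 / 30 = -1
  v = -1 + (-1) = -2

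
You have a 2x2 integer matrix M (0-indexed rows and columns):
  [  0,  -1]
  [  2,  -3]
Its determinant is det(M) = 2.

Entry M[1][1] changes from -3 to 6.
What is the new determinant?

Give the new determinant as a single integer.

det is linear in row 1: changing M[1][1] by delta changes det by delta * cofactor(1,1).
Cofactor C_11 = (-1)^(1+1) * minor(1,1) = 0
Entry delta = 6 - -3 = 9
Det delta = 9 * 0 = 0
New det = 2 + 0 = 2

Answer: 2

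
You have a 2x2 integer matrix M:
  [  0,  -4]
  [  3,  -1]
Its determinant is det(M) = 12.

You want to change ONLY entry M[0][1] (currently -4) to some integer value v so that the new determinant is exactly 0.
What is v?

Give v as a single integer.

det is linear in entry M[0][1]: det = old_det + (v - -4) * C_01
Cofactor C_01 = -3
Want det = 0: 12 + (v - -4) * -3 = 0
  (v - -4) = -12 / -3 = 4
  v = -4 + (4) = 0

Answer: 0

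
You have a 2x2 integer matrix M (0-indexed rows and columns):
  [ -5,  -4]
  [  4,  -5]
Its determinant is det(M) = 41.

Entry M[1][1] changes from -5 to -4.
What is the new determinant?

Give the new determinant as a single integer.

det is linear in row 1: changing M[1][1] by delta changes det by delta * cofactor(1,1).
Cofactor C_11 = (-1)^(1+1) * minor(1,1) = -5
Entry delta = -4 - -5 = 1
Det delta = 1 * -5 = -5
New det = 41 + -5 = 36

Answer: 36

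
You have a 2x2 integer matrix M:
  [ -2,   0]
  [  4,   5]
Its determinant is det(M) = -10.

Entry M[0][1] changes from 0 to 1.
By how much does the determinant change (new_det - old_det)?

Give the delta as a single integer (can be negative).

Answer: -4

Derivation:
Cofactor C_01 = -4
Entry delta = 1 - 0 = 1
Det delta = entry_delta * cofactor = 1 * -4 = -4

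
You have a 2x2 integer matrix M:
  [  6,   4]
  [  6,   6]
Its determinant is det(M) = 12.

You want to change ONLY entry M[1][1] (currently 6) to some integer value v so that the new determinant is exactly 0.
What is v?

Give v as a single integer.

Answer: 4

Derivation:
det is linear in entry M[1][1]: det = old_det + (v - 6) * C_11
Cofactor C_11 = 6
Want det = 0: 12 + (v - 6) * 6 = 0
  (v - 6) = -12 / 6 = -2
  v = 6 + (-2) = 4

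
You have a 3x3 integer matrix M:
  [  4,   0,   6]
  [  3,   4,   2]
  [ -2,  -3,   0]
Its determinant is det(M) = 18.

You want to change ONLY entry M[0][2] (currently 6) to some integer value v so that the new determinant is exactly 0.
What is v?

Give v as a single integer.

Answer: 24

Derivation:
det is linear in entry M[0][2]: det = old_det + (v - 6) * C_02
Cofactor C_02 = -1
Want det = 0: 18 + (v - 6) * -1 = 0
  (v - 6) = -18 / -1 = 18
  v = 6 + (18) = 24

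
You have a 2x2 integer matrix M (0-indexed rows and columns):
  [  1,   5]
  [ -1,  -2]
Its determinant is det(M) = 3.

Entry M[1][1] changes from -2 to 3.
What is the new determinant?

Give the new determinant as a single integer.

Answer: 8

Derivation:
det is linear in row 1: changing M[1][1] by delta changes det by delta * cofactor(1,1).
Cofactor C_11 = (-1)^(1+1) * minor(1,1) = 1
Entry delta = 3 - -2 = 5
Det delta = 5 * 1 = 5
New det = 3 + 5 = 8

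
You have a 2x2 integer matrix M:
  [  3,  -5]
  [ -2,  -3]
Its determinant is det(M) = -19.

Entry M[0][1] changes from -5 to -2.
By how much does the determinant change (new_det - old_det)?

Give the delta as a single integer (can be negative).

Cofactor C_01 = 2
Entry delta = -2 - -5 = 3
Det delta = entry_delta * cofactor = 3 * 2 = 6

Answer: 6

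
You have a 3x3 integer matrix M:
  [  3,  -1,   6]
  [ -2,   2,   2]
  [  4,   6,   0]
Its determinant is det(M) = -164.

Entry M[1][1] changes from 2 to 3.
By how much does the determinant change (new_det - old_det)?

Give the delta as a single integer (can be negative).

Cofactor C_11 = -24
Entry delta = 3 - 2 = 1
Det delta = entry_delta * cofactor = 1 * -24 = -24

Answer: -24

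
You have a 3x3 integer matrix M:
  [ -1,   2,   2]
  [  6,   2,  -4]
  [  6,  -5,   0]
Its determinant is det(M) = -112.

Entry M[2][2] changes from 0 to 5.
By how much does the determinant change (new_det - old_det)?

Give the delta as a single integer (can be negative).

Answer: -70

Derivation:
Cofactor C_22 = -14
Entry delta = 5 - 0 = 5
Det delta = entry_delta * cofactor = 5 * -14 = -70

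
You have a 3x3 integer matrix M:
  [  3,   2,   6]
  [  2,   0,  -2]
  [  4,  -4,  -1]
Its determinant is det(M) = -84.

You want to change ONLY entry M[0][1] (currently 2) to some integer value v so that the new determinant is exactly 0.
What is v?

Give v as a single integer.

det is linear in entry M[0][1]: det = old_det + (v - 2) * C_01
Cofactor C_01 = -6
Want det = 0: -84 + (v - 2) * -6 = 0
  (v - 2) = 84 / -6 = -14
  v = 2 + (-14) = -12

Answer: -12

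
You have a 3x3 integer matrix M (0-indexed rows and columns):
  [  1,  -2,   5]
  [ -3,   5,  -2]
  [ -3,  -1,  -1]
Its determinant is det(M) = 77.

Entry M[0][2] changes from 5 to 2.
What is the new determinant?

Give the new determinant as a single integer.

Answer: 23

Derivation:
det is linear in row 0: changing M[0][2] by delta changes det by delta * cofactor(0,2).
Cofactor C_02 = (-1)^(0+2) * minor(0,2) = 18
Entry delta = 2 - 5 = -3
Det delta = -3 * 18 = -54
New det = 77 + -54 = 23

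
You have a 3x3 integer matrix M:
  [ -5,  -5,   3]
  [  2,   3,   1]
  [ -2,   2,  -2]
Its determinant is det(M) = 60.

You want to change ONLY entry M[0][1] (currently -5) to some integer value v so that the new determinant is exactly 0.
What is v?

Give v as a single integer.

det is linear in entry M[0][1]: det = old_det + (v - -5) * C_01
Cofactor C_01 = 2
Want det = 0: 60 + (v - -5) * 2 = 0
  (v - -5) = -60 / 2 = -30
  v = -5 + (-30) = -35

Answer: -35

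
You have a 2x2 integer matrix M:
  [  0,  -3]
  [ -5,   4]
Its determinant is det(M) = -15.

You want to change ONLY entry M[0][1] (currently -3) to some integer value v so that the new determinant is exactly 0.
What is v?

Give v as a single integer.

det is linear in entry M[0][1]: det = old_det + (v - -3) * C_01
Cofactor C_01 = 5
Want det = 0: -15 + (v - -3) * 5 = 0
  (v - -3) = 15 / 5 = 3
  v = -3 + (3) = 0

Answer: 0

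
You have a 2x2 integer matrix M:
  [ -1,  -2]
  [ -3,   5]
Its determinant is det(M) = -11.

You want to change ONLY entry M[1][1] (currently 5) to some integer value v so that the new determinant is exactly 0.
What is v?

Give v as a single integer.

Answer: -6

Derivation:
det is linear in entry M[1][1]: det = old_det + (v - 5) * C_11
Cofactor C_11 = -1
Want det = 0: -11 + (v - 5) * -1 = 0
  (v - 5) = 11 / -1 = -11
  v = 5 + (-11) = -6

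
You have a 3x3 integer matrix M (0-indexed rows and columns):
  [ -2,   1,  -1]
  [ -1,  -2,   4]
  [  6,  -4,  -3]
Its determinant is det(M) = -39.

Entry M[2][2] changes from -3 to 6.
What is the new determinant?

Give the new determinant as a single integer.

det is linear in row 2: changing M[2][2] by delta changes det by delta * cofactor(2,2).
Cofactor C_22 = (-1)^(2+2) * minor(2,2) = 5
Entry delta = 6 - -3 = 9
Det delta = 9 * 5 = 45
New det = -39 + 45 = 6

Answer: 6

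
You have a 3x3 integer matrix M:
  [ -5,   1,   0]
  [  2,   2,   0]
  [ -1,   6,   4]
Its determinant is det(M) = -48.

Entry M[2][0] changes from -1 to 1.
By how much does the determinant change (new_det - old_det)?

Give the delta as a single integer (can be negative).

Cofactor C_20 = 0
Entry delta = 1 - -1 = 2
Det delta = entry_delta * cofactor = 2 * 0 = 0

Answer: 0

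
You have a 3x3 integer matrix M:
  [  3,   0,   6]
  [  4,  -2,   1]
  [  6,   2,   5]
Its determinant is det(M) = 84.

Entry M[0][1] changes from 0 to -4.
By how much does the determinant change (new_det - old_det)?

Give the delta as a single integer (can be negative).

Cofactor C_01 = -14
Entry delta = -4 - 0 = -4
Det delta = entry_delta * cofactor = -4 * -14 = 56

Answer: 56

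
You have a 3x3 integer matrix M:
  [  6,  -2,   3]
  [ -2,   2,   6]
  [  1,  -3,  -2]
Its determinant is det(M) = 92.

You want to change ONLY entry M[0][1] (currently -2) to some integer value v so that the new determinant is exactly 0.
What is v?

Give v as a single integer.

det is linear in entry M[0][1]: det = old_det + (v - -2) * C_01
Cofactor C_01 = 2
Want det = 0: 92 + (v - -2) * 2 = 0
  (v - -2) = -92 / 2 = -46
  v = -2 + (-46) = -48

Answer: -48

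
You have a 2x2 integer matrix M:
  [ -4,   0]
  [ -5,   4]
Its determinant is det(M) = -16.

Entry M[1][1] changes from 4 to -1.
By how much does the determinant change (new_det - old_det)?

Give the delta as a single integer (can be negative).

Answer: 20

Derivation:
Cofactor C_11 = -4
Entry delta = -1 - 4 = -5
Det delta = entry_delta * cofactor = -5 * -4 = 20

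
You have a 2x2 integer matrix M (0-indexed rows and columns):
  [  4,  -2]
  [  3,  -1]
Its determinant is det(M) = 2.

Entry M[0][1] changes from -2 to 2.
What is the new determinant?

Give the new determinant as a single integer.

det is linear in row 0: changing M[0][1] by delta changes det by delta * cofactor(0,1).
Cofactor C_01 = (-1)^(0+1) * minor(0,1) = -3
Entry delta = 2 - -2 = 4
Det delta = 4 * -3 = -12
New det = 2 + -12 = -10

Answer: -10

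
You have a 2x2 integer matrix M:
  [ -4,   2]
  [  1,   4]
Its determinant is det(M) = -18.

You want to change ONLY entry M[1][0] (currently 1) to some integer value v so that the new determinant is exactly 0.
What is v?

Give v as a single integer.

Answer: -8

Derivation:
det is linear in entry M[1][0]: det = old_det + (v - 1) * C_10
Cofactor C_10 = -2
Want det = 0: -18 + (v - 1) * -2 = 0
  (v - 1) = 18 / -2 = -9
  v = 1 + (-9) = -8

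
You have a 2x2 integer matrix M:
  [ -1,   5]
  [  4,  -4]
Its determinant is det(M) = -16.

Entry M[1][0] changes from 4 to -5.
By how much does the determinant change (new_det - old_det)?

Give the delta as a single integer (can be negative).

Answer: 45

Derivation:
Cofactor C_10 = -5
Entry delta = -5 - 4 = -9
Det delta = entry_delta * cofactor = -9 * -5 = 45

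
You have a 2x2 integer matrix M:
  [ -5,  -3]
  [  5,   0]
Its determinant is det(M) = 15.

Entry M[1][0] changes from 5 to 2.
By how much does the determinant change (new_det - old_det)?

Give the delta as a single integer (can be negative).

Answer: -9

Derivation:
Cofactor C_10 = 3
Entry delta = 2 - 5 = -3
Det delta = entry_delta * cofactor = -3 * 3 = -9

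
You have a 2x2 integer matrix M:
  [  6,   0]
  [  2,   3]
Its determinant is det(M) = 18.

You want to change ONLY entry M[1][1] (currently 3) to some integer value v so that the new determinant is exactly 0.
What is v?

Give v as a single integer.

det is linear in entry M[1][1]: det = old_det + (v - 3) * C_11
Cofactor C_11 = 6
Want det = 0: 18 + (v - 3) * 6 = 0
  (v - 3) = -18 / 6 = -3
  v = 3 + (-3) = 0

Answer: 0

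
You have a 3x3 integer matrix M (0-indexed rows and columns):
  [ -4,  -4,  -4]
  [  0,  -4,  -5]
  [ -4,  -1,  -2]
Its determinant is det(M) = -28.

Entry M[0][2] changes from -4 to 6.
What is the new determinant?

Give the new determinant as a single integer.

det is linear in row 0: changing M[0][2] by delta changes det by delta * cofactor(0,2).
Cofactor C_02 = (-1)^(0+2) * minor(0,2) = -16
Entry delta = 6 - -4 = 10
Det delta = 10 * -16 = -160
New det = -28 + -160 = -188

Answer: -188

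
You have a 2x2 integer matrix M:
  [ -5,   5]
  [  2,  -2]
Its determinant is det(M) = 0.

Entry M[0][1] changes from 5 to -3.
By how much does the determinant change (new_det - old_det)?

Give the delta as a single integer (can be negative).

Cofactor C_01 = -2
Entry delta = -3 - 5 = -8
Det delta = entry_delta * cofactor = -8 * -2 = 16

Answer: 16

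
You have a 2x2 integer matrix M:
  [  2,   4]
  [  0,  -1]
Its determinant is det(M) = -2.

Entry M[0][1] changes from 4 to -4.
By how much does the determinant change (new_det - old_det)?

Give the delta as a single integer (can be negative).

Answer: 0

Derivation:
Cofactor C_01 = 0
Entry delta = -4 - 4 = -8
Det delta = entry_delta * cofactor = -8 * 0 = 0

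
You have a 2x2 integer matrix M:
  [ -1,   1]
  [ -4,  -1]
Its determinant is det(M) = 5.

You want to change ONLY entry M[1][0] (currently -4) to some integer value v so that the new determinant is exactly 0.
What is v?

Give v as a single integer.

det is linear in entry M[1][0]: det = old_det + (v - -4) * C_10
Cofactor C_10 = -1
Want det = 0: 5 + (v - -4) * -1 = 0
  (v - -4) = -5 / -1 = 5
  v = -4 + (5) = 1

Answer: 1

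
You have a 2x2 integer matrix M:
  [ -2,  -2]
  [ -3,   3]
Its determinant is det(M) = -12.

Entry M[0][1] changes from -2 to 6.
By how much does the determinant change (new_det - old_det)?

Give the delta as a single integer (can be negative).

Answer: 24

Derivation:
Cofactor C_01 = 3
Entry delta = 6 - -2 = 8
Det delta = entry_delta * cofactor = 8 * 3 = 24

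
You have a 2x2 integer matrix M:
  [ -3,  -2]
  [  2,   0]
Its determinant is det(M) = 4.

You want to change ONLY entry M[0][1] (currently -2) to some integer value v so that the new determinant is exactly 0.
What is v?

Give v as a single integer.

det is linear in entry M[0][1]: det = old_det + (v - -2) * C_01
Cofactor C_01 = -2
Want det = 0: 4 + (v - -2) * -2 = 0
  (v - -2) = -4 / -2 = 2
  v = -2 + (2) = 0

Answer: 0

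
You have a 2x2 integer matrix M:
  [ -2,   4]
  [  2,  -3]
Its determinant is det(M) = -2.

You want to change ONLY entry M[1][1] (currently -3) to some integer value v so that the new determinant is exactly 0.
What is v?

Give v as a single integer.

Answer: -4

Derivation:
det is linear in entry M[1][1]: det = old_det + (v - -3) * C_11
Cofactor C_11 = -2
Want det = 0: -2 + (v - -3) * -2 = 0
  (v - -3) = 2 / -2 = -1
  v = -3 + (-1) = -4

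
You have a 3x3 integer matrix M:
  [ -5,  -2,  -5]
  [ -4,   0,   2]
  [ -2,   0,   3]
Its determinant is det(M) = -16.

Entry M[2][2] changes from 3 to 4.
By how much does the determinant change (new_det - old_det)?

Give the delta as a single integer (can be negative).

Cofactor C_22 = -8
Entry delta = 4 - 3 = 1
Det delta = entry_delta * cofactor = 1 * -8 = -8

Answer: -8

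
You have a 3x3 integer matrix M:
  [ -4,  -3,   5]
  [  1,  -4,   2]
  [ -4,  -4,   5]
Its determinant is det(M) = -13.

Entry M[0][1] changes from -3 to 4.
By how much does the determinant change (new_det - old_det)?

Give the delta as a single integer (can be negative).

Cofactor C_01 = -13
Entry delta = 4 - -3 = 7
Det delta = entry_delta * cofactor = 7 * -13 = -91

Answer: -91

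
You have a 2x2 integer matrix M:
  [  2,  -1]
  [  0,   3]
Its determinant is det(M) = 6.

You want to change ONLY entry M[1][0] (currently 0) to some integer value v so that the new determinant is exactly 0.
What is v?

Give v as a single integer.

det is linear in entry M[1][0]: det = old_det + (v - 0) * C_10
Cofactor C_10 = 1
Want det = 0: 6 + (v - 0) * 1 = 0
  (v - 0) = -6 / 1 = -6
  v = 0 + (-6) = -6

Answer: -6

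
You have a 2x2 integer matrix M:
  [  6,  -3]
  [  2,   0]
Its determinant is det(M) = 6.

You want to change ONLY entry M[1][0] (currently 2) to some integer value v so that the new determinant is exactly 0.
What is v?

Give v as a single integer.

det is linear in entry M[1][0]: det = old_det + (v - 2) * C_10
Cofactor C_10 = 3
Want det = 0: 6 + (v - 2) * 3 = 0
  (v - 2) = -6 / 3 = -2
  v = 2 + (-2) = 0

Answer: 0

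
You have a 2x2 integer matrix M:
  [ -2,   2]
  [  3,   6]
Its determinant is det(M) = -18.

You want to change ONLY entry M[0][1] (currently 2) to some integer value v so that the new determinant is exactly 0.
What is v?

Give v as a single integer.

Answer: -4

Derivation:
det is linear in entry M[0][1]: det = old_det + (v - 2) * C_01
Cofactor C_01 = -3
Want det = 0: -18 + (v - 2) * -3 = 0
  (v - 2) = 18 / -3 = -6
  v = 2 + (-6) = -4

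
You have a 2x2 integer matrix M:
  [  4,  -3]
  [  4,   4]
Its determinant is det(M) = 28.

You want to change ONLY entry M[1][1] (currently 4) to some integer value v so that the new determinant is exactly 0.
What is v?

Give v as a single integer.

det is linear in entry M[1][1]: det = old_det + (v - 4) * C_11
Cofactor C_11 = 4
Want det = 0: 28 + (v - 4) * 4 = 0
  (v - 4) = -28 / 4 = -7
  v = 4 + (-7) = -3

Answer: -3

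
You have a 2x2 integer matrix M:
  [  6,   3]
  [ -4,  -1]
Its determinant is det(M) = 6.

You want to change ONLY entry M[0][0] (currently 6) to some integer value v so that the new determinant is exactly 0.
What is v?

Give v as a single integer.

det is linear in entry M[0][0]: det = old_det + (v - 6) * C_00
Cofactor C_00 = -1
Want det = 0: 6 + (v - 6) * -1 = 0
  (v - 6) = -6 / -1 = 6
  v = 6 + (6) = 12

Answer: 12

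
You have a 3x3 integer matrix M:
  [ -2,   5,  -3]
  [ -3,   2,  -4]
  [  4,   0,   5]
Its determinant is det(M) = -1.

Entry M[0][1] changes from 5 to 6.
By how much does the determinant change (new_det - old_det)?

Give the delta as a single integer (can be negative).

Answer: -1

Derivation:
Cofactor C_01 = -1
Entry delta = 6 - 5 = 1
Det delta = entry_delta * cofactor = 1 * -1 = -1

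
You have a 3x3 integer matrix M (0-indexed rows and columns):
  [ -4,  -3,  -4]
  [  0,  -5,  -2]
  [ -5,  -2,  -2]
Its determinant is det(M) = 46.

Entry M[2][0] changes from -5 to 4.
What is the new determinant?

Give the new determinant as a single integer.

det is linear in row 2: changing M[2][0] by delta changes det by delta * cofactor(2,0).
Cofactor C_20 = (-1)^(2+0) * minor(2,0) = -14
Entry delta = 4 - -5 = 9
Det delta = 9 * -14 = -126
New det = 46 + -126 = -80

Answer: -80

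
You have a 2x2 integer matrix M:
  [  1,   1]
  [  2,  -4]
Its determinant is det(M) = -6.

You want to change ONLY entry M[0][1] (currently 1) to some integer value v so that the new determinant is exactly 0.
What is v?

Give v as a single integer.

det is linear in entry M[0][1]: det = old_det + (v - 1) * C_01
Cofactor C_01 = -2
Want det = 0: -6 + (v - 1) * -2 = 0
  (v - 1) = 6 / -2 = -3
  v = 1 + (-3) = -2

Answer: -2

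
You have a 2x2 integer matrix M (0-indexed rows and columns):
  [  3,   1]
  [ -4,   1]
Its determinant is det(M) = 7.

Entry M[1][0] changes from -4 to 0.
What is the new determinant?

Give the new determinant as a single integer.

det is linear in row 1: changing M[1][0] by delta changes det by delta * cofactor(1,0).
Cofactor C_10 = (-1)^(1+0) * minor(1,0) = -1
Entry delta = 0 - -4 = 4
Det delta = 4 * -1 = -4
New det = 7 + -4 = 3

Answer: 3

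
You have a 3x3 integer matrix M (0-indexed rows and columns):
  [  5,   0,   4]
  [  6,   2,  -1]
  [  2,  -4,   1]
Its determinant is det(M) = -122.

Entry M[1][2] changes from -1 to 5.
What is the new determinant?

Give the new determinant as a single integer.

det is linear in row 1: changing M[1][2] by delta changes det by delta * cofactor(1,2).
Cofactor C_12 = (-1)^(1+2) * minor(1,2) = 20
Entry delta = 5 - -1 = 6
Det delta = 6 * 20 = 120
New det = -122 + 120 = -2

Answer: -2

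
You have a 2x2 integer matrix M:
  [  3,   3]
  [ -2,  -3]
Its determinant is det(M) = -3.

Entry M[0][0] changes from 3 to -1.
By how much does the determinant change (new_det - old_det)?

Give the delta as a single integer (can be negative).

Answer: 12

Derivation:
Cofactor C_00 = -3
Entry delta = -1 - 3 = -4
Det delta = entry_delta * cofactor = -4 * -3 = 12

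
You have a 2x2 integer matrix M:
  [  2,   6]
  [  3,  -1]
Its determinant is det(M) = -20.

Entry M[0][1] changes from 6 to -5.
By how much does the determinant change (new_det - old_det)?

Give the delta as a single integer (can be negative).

Answer: 33

Derivation:
Cofactor C_01 = -3
Entry delta = -5 - 6 = -11
Det delta = entry_delta * cofactor = -11 * -3 = 33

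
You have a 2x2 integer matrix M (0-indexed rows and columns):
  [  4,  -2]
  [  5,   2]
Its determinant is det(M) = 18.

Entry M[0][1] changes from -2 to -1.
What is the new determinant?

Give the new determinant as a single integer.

det is linear in row 0: changing M[0][1] by delta changes det by delta * cofactor(0,1).
Cofactor C_01 = (-1)^(0+1) * minor(0,1) = -5
Entry delta = -1 - -2 = 1
Det delta = 1 * -5 = -5
New det = 18 + -5 = 13

Answer: 13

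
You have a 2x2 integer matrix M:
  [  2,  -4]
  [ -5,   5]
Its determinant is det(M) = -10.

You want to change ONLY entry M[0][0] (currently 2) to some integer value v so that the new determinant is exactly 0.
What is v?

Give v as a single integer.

det is linear in entry M[0][0]: det = old_det + (v - 2) * C_00
Cofactor C_00 = 5
Want det = 0: -10 + (v - 2) * 5 = 0
  (v - 2) = 10 / 5 = 2
  v = 2 + (2) = 4

Answer: 4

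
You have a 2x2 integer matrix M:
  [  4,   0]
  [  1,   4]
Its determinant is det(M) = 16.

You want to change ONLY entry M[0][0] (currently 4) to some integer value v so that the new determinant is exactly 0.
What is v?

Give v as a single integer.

det is linear in entry M[0][0]: det = old_det + (v - 4) * C_00
Cofactor C_00 = 4
Want det = 0: 16 + (v - 4) * 4 = 0
  (v - 4) = -16 / 4 = -4
  v = 4 + (-4) = 0

Answer: 0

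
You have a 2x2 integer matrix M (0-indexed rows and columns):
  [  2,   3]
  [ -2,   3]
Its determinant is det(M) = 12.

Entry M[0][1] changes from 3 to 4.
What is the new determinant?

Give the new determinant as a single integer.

Answer: 14

Derivation:
det is linear in row 0: changing M[0][1] by delta changes det by delta * cofactor(0,1).
Cofactor C_01 = (-1)^(0+1) * minor(0,1) = 2
Entry delta = 4 - 3 = 1
Det delta = 1 * 2 = 2
New det = 12 + 2 = 14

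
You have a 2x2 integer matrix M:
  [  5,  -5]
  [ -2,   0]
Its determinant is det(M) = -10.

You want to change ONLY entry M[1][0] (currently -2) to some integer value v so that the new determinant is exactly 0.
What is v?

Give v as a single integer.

det is linear in entry M[1][0]: det = old_det + (v - -2) * C_10
Cofactor C_10 = 5
Want det = 0: -10 + (v - -2) * 5 = 0
  (v - -2) = 10 / 5 = 2
  v = -2 + (2) = 0

Answer: 0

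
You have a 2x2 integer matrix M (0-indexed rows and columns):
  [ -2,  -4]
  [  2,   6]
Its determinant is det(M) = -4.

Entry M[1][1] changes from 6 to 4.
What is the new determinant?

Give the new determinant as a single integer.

Answer: 0

Derivation:
det is linear in row 1: changing M[1][1] by delta changes det by delta * cofactor(1,1).
Cofactor C_11 = (-1)^(1+1) * minor(1,1) = -2
Entry delta = 4 - 6 = -2
Det delta = -2 * -2 = 4
New det = -4 + 4 = 0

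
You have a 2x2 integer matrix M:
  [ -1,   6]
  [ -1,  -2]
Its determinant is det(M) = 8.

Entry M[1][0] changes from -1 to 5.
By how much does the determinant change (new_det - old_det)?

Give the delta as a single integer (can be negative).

Cofactor C_10 = -6
Entry delta = 5 - -1 = 6
Det delta = entry_delta * cofactor = 6 * -6 = -36

Answer: -36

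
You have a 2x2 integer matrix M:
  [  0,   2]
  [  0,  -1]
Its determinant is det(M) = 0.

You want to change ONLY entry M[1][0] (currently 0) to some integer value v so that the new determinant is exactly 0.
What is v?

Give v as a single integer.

det is linear in entry M[1][0]: det = old_det + (v - 0) * C_10
Cofactor C_10 = -2
Want det = 0: 0 + (v - 0) * -2 = 0
  (v - 0) = 0 / -2 = 0
  v = 0 + (0) = 0

Answer: 0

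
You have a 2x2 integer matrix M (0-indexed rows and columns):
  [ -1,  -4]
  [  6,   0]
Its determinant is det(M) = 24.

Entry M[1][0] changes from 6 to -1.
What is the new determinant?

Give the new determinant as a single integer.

Answer: -4

Derivation:
det is linear in row 1: changing M[1][0] by delta changes det by delta * cofactor(1,0).
Cofactor C_10 = (-1)^(1+0) * minor(1,0) = 4
Entry delta = -1 - 6 = -7
Det delta = -7 * 4 = -28
New det = 24 + -28 = -4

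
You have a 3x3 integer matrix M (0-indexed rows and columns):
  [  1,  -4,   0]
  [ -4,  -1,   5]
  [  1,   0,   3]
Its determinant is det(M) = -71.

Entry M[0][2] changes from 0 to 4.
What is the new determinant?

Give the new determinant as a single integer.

Answer: -67

Derivation:
det is linear in row 0: changing M[0][2] by delta changes det by delta * cofactor(0,2).
Cofactor C_02 = (-1)^(0+2) * minor(0,2) = 1
Entry delta = 4 - 0 = 4
Det delta = 4 * 1 = 4
New det = -71 + 4 = -67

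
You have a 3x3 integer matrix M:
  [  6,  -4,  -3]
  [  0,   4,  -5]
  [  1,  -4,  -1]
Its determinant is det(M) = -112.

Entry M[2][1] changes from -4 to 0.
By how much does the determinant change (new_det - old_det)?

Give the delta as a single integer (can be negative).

Cofactor C_21 = 30
Entry delta = 0 - -4 = 4
Det delta = entry_delta * cofactor = 4 * 30 = 120

Answer: 120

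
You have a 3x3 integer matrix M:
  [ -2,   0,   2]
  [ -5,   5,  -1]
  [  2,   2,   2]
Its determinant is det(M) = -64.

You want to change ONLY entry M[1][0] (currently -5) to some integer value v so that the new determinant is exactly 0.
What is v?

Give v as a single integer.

det is linear in entry M[1][0]: det = old_det + (v - -5) * C_10
Cofactor C_10 = 4
Want det = 0: -64 + (v - -5) * 4 = 0
  (v - -5) = 64 / 4 = 16
  v = -5 + (16) = 11

Answer: 11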